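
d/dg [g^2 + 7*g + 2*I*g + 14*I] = 2*g + 7 + 2*I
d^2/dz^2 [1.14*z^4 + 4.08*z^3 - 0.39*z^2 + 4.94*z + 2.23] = 13.68*z^2 + 24.48*z - 0.78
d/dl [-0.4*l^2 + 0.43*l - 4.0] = 0.43 - 0.8*l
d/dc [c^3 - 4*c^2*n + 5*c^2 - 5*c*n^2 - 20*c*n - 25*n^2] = 3*c^2 - 8*c*n + 10*c - 5*n^2 - 20*n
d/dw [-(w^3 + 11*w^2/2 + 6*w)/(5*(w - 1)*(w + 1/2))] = (-4*w^4 + 4*w^3 + 41*w^2 + 22*w + 12)/(5*(4*w^4 - 4*w^3 - 3*w^2 + 2*w + 1))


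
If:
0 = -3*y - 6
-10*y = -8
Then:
No Solution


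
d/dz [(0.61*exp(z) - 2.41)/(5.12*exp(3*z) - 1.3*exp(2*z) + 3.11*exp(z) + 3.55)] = (-6.2464*exp(3*z) + 37.8106*exp(2*z) - 6.266*exp(z) + 9.6606)*exp(z)/(26.2144*exp(6*z) - 13.312*exp(5*z) + 33.5364*exp(4*z) + 28.266*exp(3*z) + 0.442099999999998*exp(2*z) + 22.081*exp(z) + 12.6025)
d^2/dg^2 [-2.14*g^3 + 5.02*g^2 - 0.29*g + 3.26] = 10.04 - 12.84*g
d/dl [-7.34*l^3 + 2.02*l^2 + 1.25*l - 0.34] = -22.02*l^2 + 4.04*l + 1.25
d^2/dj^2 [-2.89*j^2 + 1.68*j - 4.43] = -5.78000000000000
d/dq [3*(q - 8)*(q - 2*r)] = 6*q - 6*r - 24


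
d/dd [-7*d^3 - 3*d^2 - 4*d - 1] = -21*d^2 - 6*d - 4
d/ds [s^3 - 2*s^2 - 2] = s*(3*s - 4)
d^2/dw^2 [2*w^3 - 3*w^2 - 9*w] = 12*w - 6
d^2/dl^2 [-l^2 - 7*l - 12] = -2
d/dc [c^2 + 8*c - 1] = 2*c + 8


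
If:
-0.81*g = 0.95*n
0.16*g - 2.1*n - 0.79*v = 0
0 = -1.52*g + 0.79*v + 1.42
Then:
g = -3.30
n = 2.81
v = -8.14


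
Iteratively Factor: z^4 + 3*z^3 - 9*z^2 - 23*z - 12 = (z + 4)*(z^3 - z^2 - 5*z - 3) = (z + 1)*(z + 4)*(z^2 - 2*z - 3) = (z - 3)*(z + 1)*(z + 4)*(z + 1)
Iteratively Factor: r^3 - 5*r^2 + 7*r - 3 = (r - 1)*(r^2 - 4*r + 3) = (r - 3)*(r - 1)*(r - 1)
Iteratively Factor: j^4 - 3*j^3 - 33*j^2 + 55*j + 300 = (j - 5)*(j^3 + 2*j^2 - 23*j - 60) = (j - 5)*(j + 4)*(j^2 - 2*j - 15) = (j - 5)*(j + 3)*(j + 4)*(j - 5)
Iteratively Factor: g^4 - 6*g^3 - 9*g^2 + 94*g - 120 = (g - 2)*(g^3 - 4*g^2 - 17*g + 60) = (g - 5)*(g - 2)*(g^2 + g - 12) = (g - 5)*(g - 2)*(g + 4)*(g - 3)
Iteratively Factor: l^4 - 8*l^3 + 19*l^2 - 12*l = (l - 3)*(l^3 - 5*l^2 + 4*l) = (l - 4)*(l - 3)*(l^2 - l) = l*(l - 4)*(l - 3)*(l - 1)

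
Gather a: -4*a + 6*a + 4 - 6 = 2*a - 2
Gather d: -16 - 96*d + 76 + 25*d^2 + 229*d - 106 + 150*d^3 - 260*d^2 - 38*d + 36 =150*d^3 - 235*d^2 + 95*d - 10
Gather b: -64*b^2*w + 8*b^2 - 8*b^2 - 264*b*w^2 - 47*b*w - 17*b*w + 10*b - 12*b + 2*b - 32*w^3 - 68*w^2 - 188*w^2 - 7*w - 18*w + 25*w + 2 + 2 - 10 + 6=-64*b^2*w + b*(-264*w^2 - 64*w) - 32*w^3 - 256*w^2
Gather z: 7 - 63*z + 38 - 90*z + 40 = 85 - 153*z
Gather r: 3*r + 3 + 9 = 3*r + 12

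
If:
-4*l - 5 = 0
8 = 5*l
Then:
No Solution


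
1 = 1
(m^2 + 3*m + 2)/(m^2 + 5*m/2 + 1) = 2*(m + 1)/(2*m + 1)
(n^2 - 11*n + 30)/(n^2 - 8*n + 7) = (n^2 - 11*n + 30)/(n^2 - 8*n + 7)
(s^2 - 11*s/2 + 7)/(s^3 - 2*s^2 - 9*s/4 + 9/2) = 2*(2*s - 7)/(4*s^2 - 9)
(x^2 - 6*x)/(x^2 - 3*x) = (x - 6)/(x - 3)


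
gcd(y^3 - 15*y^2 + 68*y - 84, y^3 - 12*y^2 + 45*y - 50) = y - 2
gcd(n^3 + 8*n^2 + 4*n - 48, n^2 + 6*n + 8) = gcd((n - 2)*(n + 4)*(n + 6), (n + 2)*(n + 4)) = n + 4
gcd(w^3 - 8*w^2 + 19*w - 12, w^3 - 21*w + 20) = w^2 - 5*w + 4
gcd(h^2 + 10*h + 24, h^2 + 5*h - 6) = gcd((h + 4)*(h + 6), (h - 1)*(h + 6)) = h + 6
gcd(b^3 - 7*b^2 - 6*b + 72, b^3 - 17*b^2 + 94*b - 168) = b^2 - 10*b + 24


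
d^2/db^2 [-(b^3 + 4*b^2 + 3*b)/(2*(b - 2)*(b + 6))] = 15*(-b^3 - 36*b - 48)/(b^6 + 12*b^5 + 12*b^4 - 224*b^3 - 144*b^2 + 1728*b - 1728)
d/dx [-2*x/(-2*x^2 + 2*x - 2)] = (x^2 - x*(2*x - 1) - x + 1)/(x^2 - x + 1)^2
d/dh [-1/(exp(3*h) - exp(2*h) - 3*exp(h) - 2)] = (3*exp(2*h) - 2*exp(h) - 3)*exp(h)/(-exp(3*h) + exp(2*h) + 3*exp(h) + 2)^2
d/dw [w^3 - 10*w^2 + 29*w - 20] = 3*w^2 - 20*w + 29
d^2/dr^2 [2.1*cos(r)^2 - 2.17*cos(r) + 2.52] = 2.17*cos(r) - 4.2*cos(2*r)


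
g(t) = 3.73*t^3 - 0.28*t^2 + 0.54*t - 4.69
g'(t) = 11.19*t^2 - 0.56*t + 0.54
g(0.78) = -2.67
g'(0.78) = 6.91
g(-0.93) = -8.43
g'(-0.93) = 10.74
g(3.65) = 174.93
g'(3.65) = 147.57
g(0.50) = -4.02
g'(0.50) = 3.06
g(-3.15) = -125.75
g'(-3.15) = 113.34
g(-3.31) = -144.81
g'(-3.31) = 124.99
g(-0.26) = -4.91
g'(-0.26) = 1.44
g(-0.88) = -7.92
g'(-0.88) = 9.70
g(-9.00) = -2751.40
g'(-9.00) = 911.97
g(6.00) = 794.15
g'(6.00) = 400.02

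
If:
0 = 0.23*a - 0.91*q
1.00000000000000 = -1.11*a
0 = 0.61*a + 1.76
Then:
No Solution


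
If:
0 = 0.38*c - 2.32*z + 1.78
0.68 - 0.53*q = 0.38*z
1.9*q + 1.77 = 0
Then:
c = 14.17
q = -0.93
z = 3.09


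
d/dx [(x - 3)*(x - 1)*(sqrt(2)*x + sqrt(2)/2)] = sqrt(2)*(3*x^2 - 7*x + 1)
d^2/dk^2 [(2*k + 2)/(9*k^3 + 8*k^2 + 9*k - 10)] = 4*((k + 1)*(27*k^2 + 16*k + 9)^2 - (27*k^2 + 16*k + (k + 1)*(27*k + 8) + 9)*(9*k^3 + 8*k^2 + 9*k - 10))/(9*k^3 + 8*k^2 + 9*k - 10)^3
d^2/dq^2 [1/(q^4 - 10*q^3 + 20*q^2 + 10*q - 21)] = 4*((-3*q^2 + 15*q - 10)*(q^4 - 10*q^3 + 20*q^2 + 10*q - 21) + 2*(2*q^3 - 15*q^2 + 20*q + 5)^2)/(q^4 - 10*q^3 + 20*q^2 + 10*q - 21)^3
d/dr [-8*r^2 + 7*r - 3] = 7 - 16*r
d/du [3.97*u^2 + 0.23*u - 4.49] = 7.94*u + 0.23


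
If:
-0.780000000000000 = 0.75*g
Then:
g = -1.04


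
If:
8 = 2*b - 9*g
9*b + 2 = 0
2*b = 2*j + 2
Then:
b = -2/9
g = -76/81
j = -11/9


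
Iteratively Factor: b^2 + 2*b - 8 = (b - 2)*(b + 4)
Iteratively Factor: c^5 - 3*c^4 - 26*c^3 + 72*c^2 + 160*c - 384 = (c + 3)*(c^4 - 6*c^3 - 8*c^2 + 96*c - 128) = (c - 4)*(c + 3)*(c^3 - 2*c^2 - 16*c + 32) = (c - 4)*(c - 2)*(c + 3)*(c^2 - 16) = (c - 4)^2*(c - 2)*(c + 3)*(c + 4)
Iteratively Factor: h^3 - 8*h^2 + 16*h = (h)*(h^2 - 8*h + 16) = h*(h - 4)*(h - 4)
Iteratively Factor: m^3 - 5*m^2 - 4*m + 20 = (m + 2)*(m^2 - 7*m + 10) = (m - 5)*(m + 2)*(m - 2)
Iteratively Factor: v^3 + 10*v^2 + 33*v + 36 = (v + 3)*(v^2 + 7*v + 12) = (v + 3)^2*(v + 4)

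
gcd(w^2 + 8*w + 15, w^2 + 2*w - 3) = w + 3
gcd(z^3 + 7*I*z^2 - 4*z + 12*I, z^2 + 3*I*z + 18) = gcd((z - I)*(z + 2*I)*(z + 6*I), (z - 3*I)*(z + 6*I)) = z + 6*I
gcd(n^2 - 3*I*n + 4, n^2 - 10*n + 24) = 1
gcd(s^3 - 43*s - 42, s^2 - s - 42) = s^2 - s - 42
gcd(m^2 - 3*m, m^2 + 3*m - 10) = 1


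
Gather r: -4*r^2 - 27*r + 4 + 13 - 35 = -4*r^2 - 27*r - 18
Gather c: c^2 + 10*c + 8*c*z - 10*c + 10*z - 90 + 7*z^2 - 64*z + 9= c^2 + 8*c*z + 7*z^2 - 54*z - 81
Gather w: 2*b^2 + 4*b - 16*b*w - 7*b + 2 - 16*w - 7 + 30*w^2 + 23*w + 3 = 2*b^2 - 3*b + 30*w^2 + w*(7 - 16*b) - 2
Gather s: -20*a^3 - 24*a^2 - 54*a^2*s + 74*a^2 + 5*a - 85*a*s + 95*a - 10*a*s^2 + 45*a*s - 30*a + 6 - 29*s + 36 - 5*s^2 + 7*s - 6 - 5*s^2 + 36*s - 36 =-20*a^3 + 50*a^2 + 70*a + s^2*(-10*a - 10) + s*(-54*a^2 - 40*a + 14)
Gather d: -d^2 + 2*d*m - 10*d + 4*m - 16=-d^2 + d*(2*m - 10) + 4*m - 16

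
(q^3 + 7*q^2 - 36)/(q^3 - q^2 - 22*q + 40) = (q^2 + 9*q + 18)/(q^2 + q - 20)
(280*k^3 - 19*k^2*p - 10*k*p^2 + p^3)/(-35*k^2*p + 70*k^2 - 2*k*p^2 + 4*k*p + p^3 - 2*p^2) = (-8*k + p)/(p - 2)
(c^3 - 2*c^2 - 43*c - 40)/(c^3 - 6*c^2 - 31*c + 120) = (c + 1)/(c - 3)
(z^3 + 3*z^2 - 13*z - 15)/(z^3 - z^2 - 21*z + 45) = (z + 1)/(z - 3)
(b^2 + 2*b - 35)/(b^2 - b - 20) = (b + 7)/(b + 4)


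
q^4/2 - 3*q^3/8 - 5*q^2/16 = q^2*(q/2 + 1/4)*(q - 5/4)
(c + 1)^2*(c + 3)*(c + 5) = c^4 + 10*c^3 + 32*c^2 + 38*c + 15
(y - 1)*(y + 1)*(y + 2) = y^3 + 2*y^2 - y - 2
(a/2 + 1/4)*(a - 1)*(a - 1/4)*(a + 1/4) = a^4/2 - a^3/4 - 9*a^2/32 + a/64 + 1/64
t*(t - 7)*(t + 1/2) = t^3 - 13*t^2/2 - 7*t/2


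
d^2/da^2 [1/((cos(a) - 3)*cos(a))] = (-(1 - cos(2*a))^2 - 45*cos(a)/4 - 11*cos(2*a)/2 + 9*cos(3*a)/4 + 33/2)/((cos(a) - 3)^3*cos(a)^3)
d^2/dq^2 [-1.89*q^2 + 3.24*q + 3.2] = -3.78000000000000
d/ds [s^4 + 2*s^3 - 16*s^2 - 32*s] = 4*s^3 + 6*s^2 - 32*s - 32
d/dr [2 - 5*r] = -5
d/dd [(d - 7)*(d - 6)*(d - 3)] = 3*d^2 - 32*d + 81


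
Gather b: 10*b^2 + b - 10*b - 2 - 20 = 10*b^2 - 9*b - 22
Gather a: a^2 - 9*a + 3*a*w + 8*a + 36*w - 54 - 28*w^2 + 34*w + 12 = a^2 + a*(3*w - 1) - 28*w^2 + 70*w - 42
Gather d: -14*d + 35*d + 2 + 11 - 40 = 21*d - 27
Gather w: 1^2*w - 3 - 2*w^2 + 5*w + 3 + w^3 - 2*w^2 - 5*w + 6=w^3 - 4*w^2 + w + 6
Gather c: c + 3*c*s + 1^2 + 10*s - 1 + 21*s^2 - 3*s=c*(3*s + 1) + 21*s^2 + 7*s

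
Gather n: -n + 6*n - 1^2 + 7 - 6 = 5*n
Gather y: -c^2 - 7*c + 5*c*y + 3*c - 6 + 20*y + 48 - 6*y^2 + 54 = -c^2 - 4*c - 6*y^2 + y*(5*c + 20) + 96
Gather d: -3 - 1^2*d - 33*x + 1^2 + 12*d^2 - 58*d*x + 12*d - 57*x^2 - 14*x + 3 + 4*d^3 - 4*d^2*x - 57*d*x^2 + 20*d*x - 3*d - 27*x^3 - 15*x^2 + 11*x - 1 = 4*d^3 + d^2*(12 - 4*x) + d*(-57*x^2 - 38*x + 8) - 27*x^3 - 72*x^2 - 36*x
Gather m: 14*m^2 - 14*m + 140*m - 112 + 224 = 14*m^2 + 126*m + 112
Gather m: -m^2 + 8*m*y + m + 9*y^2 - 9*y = -m^2 + m*(8*y + 1) + 9*y^2 - 9*y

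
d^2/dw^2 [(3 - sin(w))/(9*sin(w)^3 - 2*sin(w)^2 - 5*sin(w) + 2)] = (324*sin(w)^7 - 2241*sin(w)^6 + 292*sin(w)^5 + 3002*sin(w)^4 - 542*sin(w)^3 - 635*sin(w)^2 - 194*sin(w) + 154)/(9*sin(w)^3 - 2*sin(w)^2 - 5*sin(w) + 2)^3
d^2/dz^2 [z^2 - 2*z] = 2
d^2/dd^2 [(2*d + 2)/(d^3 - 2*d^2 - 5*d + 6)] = 4*(3*d^5 - 7*d^3 - 39*d^2 + 48*d + 67)/(d^9 - 6*d^8 - 3*d^7 + 70*d^6 - 57*d^5 - 258*d^4 + 343*d^3 + 234*d^2 - 540*d + 216)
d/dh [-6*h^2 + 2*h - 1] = 2 - 12*h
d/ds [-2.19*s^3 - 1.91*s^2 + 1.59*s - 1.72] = -6.57*s^2 - 3.82*s + 1.59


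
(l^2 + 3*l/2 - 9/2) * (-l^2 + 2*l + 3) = -l^4 + l^3/2 + 21*l^2/2 - 9*l/2 - 27/2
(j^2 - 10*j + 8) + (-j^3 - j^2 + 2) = -j^3 - 10*j + 10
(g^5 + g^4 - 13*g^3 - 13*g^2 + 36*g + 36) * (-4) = -4*g^5 - 4*g^4 + 52*g^3 + 52*g^2 - 144*g - 144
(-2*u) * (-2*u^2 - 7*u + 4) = 4*u^3 + 14*u^2 - 8*u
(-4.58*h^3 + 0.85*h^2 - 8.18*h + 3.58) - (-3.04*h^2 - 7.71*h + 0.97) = -4.58*h^3 + 3.89*h^2 - 0.47*h + 2.61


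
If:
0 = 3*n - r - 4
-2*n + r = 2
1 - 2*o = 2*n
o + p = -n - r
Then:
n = 6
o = -11/2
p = -29/2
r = 14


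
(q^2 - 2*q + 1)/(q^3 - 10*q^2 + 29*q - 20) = (q - 1)/(q^2 - 9*q + 20)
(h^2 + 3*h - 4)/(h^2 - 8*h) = (h^2 + 3*h - 4)/(h*(h - 8))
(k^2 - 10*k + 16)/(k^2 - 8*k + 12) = (k - 8)/(k - 6)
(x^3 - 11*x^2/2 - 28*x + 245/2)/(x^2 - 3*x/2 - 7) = (x^2 - 2*x - 35)/(x + 2)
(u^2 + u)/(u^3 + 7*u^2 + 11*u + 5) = u/(u^2 + 6*u + 5)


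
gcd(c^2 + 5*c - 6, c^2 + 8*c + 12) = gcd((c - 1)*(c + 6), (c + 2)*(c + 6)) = c + 6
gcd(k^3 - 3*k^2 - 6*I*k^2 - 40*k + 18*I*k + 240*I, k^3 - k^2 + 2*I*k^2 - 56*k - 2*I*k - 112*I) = k - 8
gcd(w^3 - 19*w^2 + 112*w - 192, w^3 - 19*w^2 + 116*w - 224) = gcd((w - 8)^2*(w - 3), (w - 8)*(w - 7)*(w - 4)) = w - 8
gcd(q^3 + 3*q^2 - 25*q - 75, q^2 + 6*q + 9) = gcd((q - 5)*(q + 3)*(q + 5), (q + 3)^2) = q + 3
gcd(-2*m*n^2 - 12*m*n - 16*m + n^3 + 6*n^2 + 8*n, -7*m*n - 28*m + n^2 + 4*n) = n + 4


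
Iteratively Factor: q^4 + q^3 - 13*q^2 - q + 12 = (q - 1)*(q^3 + 2*q^2 - 11*q - 12) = (q - 3)*(q - 1)*(q^2 + 5*q + 4) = (q - 3)*(q - 1)*(q + 1)*(q + 4)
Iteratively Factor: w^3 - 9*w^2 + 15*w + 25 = (w + 1)*(w^2 - 10*w + 25) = (w - 5)*(w + 1)*(w - 5)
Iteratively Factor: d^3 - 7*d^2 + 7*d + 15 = (d - 5)*(d^2 - 2*d - 3) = (d - 5)*(d - 3)*(d + 1)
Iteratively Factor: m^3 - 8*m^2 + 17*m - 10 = (m - 1)*(m^2 - 7*m + 10) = (m - 2)*(m - 1)*(m - 5)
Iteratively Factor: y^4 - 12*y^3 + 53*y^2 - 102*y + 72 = (y - 3)*(y^3 - 9*y^2 + 26*y - 24) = (y - 4)*(y - 3)*(y^2 - 5*y + 6) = (y - 4)*(y - 3)*(y - 2)*(y - 3)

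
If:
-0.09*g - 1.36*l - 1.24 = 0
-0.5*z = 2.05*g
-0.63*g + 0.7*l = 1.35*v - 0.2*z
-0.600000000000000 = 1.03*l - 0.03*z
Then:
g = 6.18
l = -1.32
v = -7.33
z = -25.35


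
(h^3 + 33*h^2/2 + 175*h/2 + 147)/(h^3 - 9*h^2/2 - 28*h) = (h^2 + 13*h + 42)/(h*(h - 8))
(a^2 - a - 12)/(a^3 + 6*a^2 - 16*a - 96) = (a + 3)/(a^2 + 10*a + 24)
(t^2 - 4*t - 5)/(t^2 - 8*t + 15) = (t + 1)/(t - 3)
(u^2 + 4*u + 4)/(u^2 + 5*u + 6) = (u + 2)/(u + 3)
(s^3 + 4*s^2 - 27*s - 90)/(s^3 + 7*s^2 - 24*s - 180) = (s + 3)/(s + 6)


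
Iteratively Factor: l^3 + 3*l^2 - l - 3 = (l + 3)*(l^2 - 1) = (l + 1)*(l + 3)*(l - 1)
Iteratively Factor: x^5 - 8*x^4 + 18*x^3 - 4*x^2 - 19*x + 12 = (x - 1)*(x^4 - 7*x^3 + 11*x^2 + 7*x - 12) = (x - 1)*(x + 1)*(x^3 - 8*x^2 + 19*x - 12) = (x - 4)*(x - 1)*(x + 1)*(x^2 - 4*x + 3) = (x - 4)*(x - 1)^2*(x + 1)*(x - 3)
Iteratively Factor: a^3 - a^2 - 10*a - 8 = (a + 2)*(a^2 - 3*a - 4) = (a + 1)*(a + 2)*(a - 4)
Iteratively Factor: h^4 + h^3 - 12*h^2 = (h + 4)*(h^3 - 3*h^2) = h*(h + 4)*(h^2 - 3*h) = h^2*(h + 4)*(h - 3)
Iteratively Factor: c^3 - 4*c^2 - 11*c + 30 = (c - 2)*(c^2 - 2*c - 15) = (c - 2)*(c + 3)*(c - 5)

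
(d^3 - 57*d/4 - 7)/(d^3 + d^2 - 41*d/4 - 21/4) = (d - 4)/(d - 3)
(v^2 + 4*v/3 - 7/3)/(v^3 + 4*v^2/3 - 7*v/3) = 1/v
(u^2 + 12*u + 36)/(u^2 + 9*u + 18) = (u + 6)/(u + 3)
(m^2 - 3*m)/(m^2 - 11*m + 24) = m/(m - 8)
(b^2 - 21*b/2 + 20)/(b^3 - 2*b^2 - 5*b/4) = 2*(b - 8)/(b*(2*b + 1))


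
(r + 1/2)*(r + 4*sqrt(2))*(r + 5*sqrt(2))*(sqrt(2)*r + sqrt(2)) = sqrt(2)*r^4 + 3*sqrt(2)*r^3/2 + 18*r^3 + 27*r^2 + 81*sqrt(2)*r^2/2 + 9*r + 60*sqrt(2)*r + 20*sqrt(2)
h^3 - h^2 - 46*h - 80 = (h - 8)*(h + 2)*(h + 5)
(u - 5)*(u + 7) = u^2 + 2*u - 35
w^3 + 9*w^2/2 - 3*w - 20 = (w - 2)*(w + 5/2)*(w + 4)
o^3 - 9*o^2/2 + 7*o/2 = o*(o - 7/2)*(o - 1)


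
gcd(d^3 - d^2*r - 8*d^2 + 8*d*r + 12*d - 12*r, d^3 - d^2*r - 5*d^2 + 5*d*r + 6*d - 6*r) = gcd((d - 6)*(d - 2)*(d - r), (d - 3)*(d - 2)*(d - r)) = -d^2 + d*r + 2*d - 2*r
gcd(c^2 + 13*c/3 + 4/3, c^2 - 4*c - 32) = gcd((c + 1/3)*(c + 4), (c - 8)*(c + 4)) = c + 4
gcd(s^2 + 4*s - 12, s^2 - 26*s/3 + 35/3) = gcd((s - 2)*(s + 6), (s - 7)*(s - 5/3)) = 1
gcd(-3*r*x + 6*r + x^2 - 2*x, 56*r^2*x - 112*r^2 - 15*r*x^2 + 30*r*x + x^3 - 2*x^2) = x - 2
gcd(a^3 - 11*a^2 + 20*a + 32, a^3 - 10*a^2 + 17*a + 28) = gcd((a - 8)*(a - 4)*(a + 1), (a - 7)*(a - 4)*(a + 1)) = a^2 - 3*a - 4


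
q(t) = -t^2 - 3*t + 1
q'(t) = -2*t - 3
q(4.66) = -34.70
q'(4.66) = -12.32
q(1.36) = -4.93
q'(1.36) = -5.72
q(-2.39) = 2.46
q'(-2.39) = 1.78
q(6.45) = -59.95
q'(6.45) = -15.90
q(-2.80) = 1.56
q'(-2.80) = 2.60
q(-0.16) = 1.45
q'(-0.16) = -2.68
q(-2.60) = 2.04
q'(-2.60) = 2.20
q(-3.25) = 0.19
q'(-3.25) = 3.50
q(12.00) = -179.00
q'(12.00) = -27.00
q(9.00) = -107.00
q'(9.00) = -21.00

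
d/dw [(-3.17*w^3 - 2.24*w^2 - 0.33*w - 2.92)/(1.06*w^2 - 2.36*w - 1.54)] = (-3.3602*w^4 + 14.9624*w^3 + 20.2816*w^2 + 13.0896*w - 6.383)/(1.1236*w^4 - 5.0032*w^3 + 2.3048*w^2 + 7.2688*w + 2.3716)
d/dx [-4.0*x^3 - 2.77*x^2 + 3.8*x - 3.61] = -12.0*x^2 - 5.54*x + 3.8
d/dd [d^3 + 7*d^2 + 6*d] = 3*d^2 + 14*d + 6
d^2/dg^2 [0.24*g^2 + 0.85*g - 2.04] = 0.480000000000000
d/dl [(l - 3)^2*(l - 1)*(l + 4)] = 4*l^3 - 9*l^2 - 26*l + 51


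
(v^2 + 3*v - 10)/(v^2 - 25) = (v - 2)/(v - 5)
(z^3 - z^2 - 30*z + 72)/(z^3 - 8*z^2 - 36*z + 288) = (z^2 - 7*z + 12)/(z^2 - 14*z + 48)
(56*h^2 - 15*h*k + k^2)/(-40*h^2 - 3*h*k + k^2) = (-7*h + k)/(5*h + k)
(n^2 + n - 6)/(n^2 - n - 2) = (n + 3)/(n + 1)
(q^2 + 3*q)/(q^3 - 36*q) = (q + 3)/(q^2 - 36)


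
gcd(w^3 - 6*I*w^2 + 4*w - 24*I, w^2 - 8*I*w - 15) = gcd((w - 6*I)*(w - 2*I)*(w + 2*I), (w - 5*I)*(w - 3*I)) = 1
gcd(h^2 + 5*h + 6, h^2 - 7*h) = 1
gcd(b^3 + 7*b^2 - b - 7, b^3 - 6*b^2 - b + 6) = b^2 - 1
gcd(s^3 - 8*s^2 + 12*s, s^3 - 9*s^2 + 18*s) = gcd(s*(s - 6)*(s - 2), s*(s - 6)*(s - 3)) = s^2 - 6*s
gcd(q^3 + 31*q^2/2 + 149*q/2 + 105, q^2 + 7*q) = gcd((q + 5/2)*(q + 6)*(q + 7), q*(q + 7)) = q + 7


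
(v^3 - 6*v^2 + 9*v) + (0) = v^3 - 6*v^2 + 9*v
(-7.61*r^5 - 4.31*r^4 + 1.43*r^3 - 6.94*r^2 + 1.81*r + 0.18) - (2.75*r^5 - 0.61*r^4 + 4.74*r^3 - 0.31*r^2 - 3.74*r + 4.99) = -10.36*r^5 - 3.7*r^4 - 3.31*r^3 - 6.63*r^2 + 5.55*r - 4.81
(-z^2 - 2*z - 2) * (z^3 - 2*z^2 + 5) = -z^5 + 2*z^3 - z^2 - 10*z - 10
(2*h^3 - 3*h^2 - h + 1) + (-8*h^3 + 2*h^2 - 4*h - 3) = -6*h^3 - h^2 - 5*h - 2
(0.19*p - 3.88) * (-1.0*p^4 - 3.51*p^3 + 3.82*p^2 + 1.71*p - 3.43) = -0.19*p^5 + 3.2131*p^4 + 14.3446*p^3 - 14.4967*p^2 - 7.2865*p + 13.3084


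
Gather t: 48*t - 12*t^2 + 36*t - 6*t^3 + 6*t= -6*t^3 - 12*t^2 + 90*t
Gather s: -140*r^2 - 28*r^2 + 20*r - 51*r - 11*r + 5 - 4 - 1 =-168*r^2 - 42*r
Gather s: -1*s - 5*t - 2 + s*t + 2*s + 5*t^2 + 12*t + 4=s*(t + 1) + 5*t^2 + 7*t + 2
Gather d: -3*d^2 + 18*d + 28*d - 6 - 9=-3*d^2 + 46*d - 15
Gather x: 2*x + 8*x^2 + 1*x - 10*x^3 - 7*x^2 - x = -10*x^3 + x^2 + 2*x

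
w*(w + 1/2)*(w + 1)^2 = w^4 + 5*w^3/2 + 2*w^2 + w/2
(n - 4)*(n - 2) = n^2 - 6*n + 8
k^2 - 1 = (k - 1)*(k + 1)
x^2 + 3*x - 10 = (x - 2)*(x + 5)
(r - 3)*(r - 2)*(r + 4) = r^3 - r^2 - 14*r + 24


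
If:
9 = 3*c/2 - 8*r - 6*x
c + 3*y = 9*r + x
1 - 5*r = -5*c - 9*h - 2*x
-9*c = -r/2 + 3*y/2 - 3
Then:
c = 190/549 - 80*y/549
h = 2027*y/4941 + 1019/4941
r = 23*y/61 + 14/61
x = -296*y/549 - 944/549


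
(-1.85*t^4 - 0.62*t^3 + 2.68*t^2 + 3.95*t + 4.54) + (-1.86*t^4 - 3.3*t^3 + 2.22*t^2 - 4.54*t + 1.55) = -3.71*t^4 - 3.92*t^3 + 4.9*t^2 - 0.59*t + 6.09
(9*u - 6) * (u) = 9*u^2 - 6*u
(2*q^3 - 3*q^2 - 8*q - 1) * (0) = 0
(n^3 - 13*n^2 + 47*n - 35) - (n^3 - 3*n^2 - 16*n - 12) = -10*n^2 + 63*n - 23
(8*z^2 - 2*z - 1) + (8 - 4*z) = 8*z^2 - 6*z + 7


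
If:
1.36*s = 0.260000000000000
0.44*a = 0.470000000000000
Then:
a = 1.07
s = 0.19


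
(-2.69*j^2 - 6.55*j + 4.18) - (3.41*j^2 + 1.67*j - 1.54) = -6.1*j^2 - 8.22*j + 5.72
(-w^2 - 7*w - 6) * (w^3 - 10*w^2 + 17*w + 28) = -w^5 + 3*w^4 + 47*w^3 - 87*w^2 - 298*w - 168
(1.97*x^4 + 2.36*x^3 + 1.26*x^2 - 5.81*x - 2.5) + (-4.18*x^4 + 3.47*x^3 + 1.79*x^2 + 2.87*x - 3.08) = -2.21*x^4 + 5.83*x^3 + 3.05*x^2 - 2.94*x - 5.58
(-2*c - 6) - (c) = -3*c - 6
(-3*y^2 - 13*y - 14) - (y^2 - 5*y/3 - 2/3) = -4*y^2 - 34*y/3 - 40/3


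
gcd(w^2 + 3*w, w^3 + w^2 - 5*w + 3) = w + 3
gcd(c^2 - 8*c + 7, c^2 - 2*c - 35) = c - 7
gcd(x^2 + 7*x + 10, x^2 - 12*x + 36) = 1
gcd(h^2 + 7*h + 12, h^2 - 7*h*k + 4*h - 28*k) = h + 4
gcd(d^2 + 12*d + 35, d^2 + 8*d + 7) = d + 7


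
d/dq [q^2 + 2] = 2*q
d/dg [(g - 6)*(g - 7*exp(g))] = g - (g - 6)*(7*exp(g) - 1) - 7*exp(g)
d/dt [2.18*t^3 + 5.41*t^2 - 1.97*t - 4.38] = 6.54*t^2 + 10.82*t - 1.97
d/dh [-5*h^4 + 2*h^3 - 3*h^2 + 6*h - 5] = -20*h^3 + 6*h^2 - 6*h + 6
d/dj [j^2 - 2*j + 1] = 2*j - 2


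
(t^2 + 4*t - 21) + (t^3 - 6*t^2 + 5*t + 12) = t^3 - 5*t^2 + 9*t - 9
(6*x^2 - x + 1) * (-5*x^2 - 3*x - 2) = -30*x^4 - 13*x^3 - 14*x^2 - x - 2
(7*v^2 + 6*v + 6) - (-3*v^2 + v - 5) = 10*v^2 + 5*v + 11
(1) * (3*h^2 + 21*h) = 3*h^2 + 21*h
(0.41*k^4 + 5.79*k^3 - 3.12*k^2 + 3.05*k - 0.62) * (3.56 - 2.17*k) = -0.8897*k^5 - 11.1047*k^4 + 27.3828*k^3 - 17.7257*k^2 + 12.2034*k - 2.2072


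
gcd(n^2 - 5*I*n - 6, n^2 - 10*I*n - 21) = n - 3*I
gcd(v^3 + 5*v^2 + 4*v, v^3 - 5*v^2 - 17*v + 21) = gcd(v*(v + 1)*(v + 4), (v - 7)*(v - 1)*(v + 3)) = 1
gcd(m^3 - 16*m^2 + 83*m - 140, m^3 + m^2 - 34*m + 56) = m - 4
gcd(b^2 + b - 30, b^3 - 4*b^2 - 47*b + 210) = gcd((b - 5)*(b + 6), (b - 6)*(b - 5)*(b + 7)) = b - 5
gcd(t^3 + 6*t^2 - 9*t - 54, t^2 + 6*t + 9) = t + 3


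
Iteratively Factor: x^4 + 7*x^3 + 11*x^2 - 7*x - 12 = (x + 1)*(x^3 + 6*x^2 + 5*x - 12) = (x - 1)*(x + 1)*(x^2 + 7*x + 12) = (x - 1)*(x + 1)*(x + 3)*(x + 4)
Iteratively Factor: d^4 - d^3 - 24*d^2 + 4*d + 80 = (d - 2)*(d^3 + d^2 - 22*d - 40) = (d - 2)*(d + 4)*(d^2 - 3*d - 10) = (d - 5)*(d - 2)*(d + 4)*(d + 2)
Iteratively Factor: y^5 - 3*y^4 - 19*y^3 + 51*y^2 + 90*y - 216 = (y + 3)*(y^4 - 6*y^3 - y^2 + 54*y - 72) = (y - 4)*(y + 3)*(y^3 - 2*y^2 - 9*y + 18) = (y - 4)*(y - 3)*(y + 3)*(y^2 + y - 6) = (y - 4)*(y - 3)*(y - 2)*(y + 3)*(y + 3)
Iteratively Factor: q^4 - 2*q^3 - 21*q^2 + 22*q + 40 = (q + 1)*(q^3 - 3*q^2 - 18*q + 40) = (q - 5)*(q + 1)*(q^2 + 2*q - 8) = (q - 5)*(q + 1)*(q + 4)*(q - 2)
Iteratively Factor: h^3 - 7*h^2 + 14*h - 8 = (h - 1)*(h^2 - 6*h + 8) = (h - 4)*(h - 1)*(h - 2)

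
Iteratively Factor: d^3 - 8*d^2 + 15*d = (d)*(d^2 - 8*d + 15) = d*(d - 5)*(d - 3)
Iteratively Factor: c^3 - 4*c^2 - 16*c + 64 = (c + 4)*(c^2 - 8*c + 16) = (c - 4)*(c + 4)*(c - 4)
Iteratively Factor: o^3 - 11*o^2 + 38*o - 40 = (o - 4)*(o^2 - 7*o + 10) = (o - 5)*(o - 4)*(o - 2)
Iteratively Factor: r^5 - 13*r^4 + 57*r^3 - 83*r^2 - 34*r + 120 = (r + 1)*(r^4 - 14*r^3 + 71*r^2 - 154*r + 120) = (r - 5)*(r + 1)*(r^3 - 9*r^2 + 26*r - 24) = (r - 5)*(r - 4)*(r + 1)*(r^2 - 5*r + 6) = (r - 5)*(r - 4)*(r - 3)*(r + 1)*(r - 2)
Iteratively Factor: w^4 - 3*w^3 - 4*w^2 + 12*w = (w - 2)*(w^3 - w^2 - 6*w) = (w - 2)*(w + 2)*(w^2 - 3*w) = w*(w - 2)*(w + 2)*(w - 3)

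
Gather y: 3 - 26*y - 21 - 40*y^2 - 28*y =-40*y^2 - 54*y - 18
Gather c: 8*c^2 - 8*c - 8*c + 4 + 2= 8*c^2 - 16*c + 6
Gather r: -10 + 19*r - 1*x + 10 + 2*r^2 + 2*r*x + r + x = 2*r^2 + r*(2*x + 20)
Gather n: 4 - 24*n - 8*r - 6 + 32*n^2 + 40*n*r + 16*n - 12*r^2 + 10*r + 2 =32*n^2 + n*(40*r - 8) - 12*r^2 + 2*r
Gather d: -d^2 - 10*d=-d^2 - 10*d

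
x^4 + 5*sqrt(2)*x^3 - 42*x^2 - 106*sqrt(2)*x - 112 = (x - 4*sqrt(2))*(x + sqrt(2))^2*(x + 7*sqrt(2))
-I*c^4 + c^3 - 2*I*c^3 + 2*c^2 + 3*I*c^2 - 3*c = c*(c + 3)*(c + I)*(-I*c + I)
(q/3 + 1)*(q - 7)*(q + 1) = q^3/3 - q^2 - 25*q/3 - 7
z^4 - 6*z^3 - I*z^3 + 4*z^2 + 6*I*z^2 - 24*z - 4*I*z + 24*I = (z - 6)*(z - 2*I)*(z - I)*(z + 2*I)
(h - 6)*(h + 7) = h^2 + h - 42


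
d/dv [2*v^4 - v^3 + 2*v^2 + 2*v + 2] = 8*v^3 - 3*v^2 + 4*v + 2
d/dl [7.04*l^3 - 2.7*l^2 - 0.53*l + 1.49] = 21.12*l^2 - 5.4*l - 0.53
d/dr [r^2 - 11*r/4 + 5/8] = 2*r - 11/4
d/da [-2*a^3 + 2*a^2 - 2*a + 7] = -6*a^2 + 4*a - 2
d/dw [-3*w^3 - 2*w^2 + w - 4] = -9*w^2 - 4*w + 1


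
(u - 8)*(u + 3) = u^2 - 5*u - 24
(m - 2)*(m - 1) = m^2 - 3*m + 2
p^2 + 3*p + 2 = (p + 1)*(p + 2)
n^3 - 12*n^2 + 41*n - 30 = (n - 6)*(n - 5)*(n - 1)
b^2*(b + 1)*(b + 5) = b^4 + 6*b^3 + 5*b^2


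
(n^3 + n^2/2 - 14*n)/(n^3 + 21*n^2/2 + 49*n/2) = (2*n^2 + n - 28)/(2*n^2 + 21*n + 49)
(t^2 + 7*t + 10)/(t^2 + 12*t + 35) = (t + 2)/(t + 7)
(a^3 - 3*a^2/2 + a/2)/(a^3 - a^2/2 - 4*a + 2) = a*(a - 1)/(a^2 - 4)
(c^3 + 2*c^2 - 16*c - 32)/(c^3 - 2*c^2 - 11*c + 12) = (c^2 + 6*c + 8)/(c^2 + 2*c - 3)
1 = 1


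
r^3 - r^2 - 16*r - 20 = (r - 5)*(r + 2)^2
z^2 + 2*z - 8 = (z - 2)*(z + 4)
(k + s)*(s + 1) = k*s + k + s^2 + s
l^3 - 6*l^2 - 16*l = l*(l - 8)*(l + 2)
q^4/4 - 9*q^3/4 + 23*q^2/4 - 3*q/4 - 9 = (q/4 + 1/4)*(q - 4)*(q - 3)^2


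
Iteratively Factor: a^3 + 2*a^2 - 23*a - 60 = (a - 5)*(a^2 + 7*a + 12) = (a - 5)*(a + 3)*(a + 4)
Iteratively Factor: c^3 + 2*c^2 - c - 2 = (c - 1)*(c^2 + 3*c + 2) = (c - 1)*(c + 2)*(c + 1)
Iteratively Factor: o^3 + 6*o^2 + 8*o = (o)*(o^2 + 6*o + 8) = o*(o + 2)*(o + 4)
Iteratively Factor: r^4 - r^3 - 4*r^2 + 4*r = (r)*(r^3 - r^2 - 4*r + 4) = r*(r - 1)*(r^2 - 4) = r*(r - 2)*(r - 1)*(r + 2)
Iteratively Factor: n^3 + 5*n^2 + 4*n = (n + 4)*(n^2 + n) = (n + 1)*(n + 4)*(n)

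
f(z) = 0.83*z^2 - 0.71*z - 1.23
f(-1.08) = 0.50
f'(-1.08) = -2.50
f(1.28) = -0.78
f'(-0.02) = -0.74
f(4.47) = 12.18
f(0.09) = -1.29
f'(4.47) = 6.71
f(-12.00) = 126.81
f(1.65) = -0.14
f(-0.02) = -1.22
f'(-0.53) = -1.59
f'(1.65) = 2.03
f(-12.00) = 126.81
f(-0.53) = -0.62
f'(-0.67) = -1.82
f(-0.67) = -0.38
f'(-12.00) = -20.63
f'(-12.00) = -20.63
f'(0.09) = -0.56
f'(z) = 1.66*z - 0.71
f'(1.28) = 1.41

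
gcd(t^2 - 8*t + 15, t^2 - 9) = t - 3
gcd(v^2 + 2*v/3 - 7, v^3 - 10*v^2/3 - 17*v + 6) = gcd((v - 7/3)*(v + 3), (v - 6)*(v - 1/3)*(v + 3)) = v + 3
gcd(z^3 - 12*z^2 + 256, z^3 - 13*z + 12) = z + 4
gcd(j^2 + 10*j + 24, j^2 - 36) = j + 6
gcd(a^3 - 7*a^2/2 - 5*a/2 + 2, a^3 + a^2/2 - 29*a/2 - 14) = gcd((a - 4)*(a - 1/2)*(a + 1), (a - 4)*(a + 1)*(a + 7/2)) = a^2 - 3*a - 4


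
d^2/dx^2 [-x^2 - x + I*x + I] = -2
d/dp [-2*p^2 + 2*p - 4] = 2 - 4*p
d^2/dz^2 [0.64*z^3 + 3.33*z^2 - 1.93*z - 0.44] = 3.84*z + 6.66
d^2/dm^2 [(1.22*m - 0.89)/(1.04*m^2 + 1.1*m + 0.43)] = ((1.22*m - 0.89)*(2.08*m + 1.1)*(4.16*m + 2.2) - (7.6128*m + 0.8328)*(1.04*m^2 + 1.1*m + 0.43))/(1.04*m^2 + 1.1*m + 0.43)^3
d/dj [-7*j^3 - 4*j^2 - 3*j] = -21*j^2 - 8*j - 3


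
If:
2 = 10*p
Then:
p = 1/5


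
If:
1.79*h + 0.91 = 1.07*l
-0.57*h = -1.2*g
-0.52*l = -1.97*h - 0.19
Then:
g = 0.11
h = 0.23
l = 1.23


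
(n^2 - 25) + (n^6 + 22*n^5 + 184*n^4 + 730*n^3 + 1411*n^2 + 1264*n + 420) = n^6 + 22*n^5 + 184*n^4 + 730*n^3 + 1412*n^2 + 1264*n + 395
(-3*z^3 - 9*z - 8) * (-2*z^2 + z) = 6*z^5 - 3*z^4 + 18*z^3 + 7*z^2 - 8*z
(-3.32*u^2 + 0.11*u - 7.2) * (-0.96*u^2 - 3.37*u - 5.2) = 3.1872*u^4 + 11.0828*u^3 + 23.8053*u^2 + 23.692*u + 37.44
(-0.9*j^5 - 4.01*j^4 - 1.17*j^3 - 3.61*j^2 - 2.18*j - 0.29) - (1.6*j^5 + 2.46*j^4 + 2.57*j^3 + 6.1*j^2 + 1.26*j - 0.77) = -2.5*j^5 - 6.47*j^4 - 3.74*j^3 - 9.71*j^2 - 3.44*j + 0.48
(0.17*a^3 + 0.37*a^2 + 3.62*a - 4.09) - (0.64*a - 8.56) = 0.17*a^3 + 0.37*a^2 + 2.98*a + 4.47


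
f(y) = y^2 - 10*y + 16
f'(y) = 2*y - 10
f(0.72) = 9.32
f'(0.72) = -8.56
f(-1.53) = 33.64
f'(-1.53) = -13.06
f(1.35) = 4.32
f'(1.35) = -7.30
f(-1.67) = 35.49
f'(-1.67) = -13.34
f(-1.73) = 36.29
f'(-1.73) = -13.46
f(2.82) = -4.25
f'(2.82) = -4.36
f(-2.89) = 53.25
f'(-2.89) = -15.78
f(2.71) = -3.76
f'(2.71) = -4.58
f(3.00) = -5.00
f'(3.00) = -4.00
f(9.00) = 7.00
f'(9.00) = 8.00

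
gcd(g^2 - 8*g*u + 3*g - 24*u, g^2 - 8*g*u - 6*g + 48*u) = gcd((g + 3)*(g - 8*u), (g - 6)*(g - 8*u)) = -g + 8*u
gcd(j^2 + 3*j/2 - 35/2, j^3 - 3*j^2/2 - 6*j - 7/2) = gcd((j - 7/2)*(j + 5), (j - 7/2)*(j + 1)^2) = j - 7/2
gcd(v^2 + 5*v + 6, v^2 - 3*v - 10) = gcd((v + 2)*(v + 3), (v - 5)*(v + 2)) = v + 2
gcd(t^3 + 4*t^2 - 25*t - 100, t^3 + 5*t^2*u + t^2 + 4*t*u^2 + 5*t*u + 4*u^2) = 1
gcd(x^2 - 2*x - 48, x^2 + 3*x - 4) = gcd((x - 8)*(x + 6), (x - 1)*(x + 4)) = 1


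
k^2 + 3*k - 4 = (k - 1)*(k + 4)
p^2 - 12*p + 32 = (p - 8)*(p - 4)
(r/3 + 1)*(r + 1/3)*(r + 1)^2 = r^4/3 + 16*r^3/9 + 26*r^2/9 + 16*r/9 + 1/3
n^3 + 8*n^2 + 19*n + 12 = (n + 1)*(n + 3)*(n + 4)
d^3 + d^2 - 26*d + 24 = (d - 4)*(d - 1)*(d + 6)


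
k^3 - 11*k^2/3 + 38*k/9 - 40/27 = (k - 5/3)*(k - 4/3)*(k - 2/3)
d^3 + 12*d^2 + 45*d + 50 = (d + 2)*(d + 5)^2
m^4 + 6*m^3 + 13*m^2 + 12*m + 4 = (m + 1)^2*(m + 2)^2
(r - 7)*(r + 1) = r^2 - 6*r - 7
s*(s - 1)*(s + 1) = s^3 - s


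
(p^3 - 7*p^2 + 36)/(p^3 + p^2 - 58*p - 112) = (p^2 - 9*p + 18)/(p^2 - p - 56)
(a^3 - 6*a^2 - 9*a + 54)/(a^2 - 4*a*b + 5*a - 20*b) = (a^3 - 6*a^2 - 9*a + 54)/(a^2 - 4*a*b + 5*a - 20*b)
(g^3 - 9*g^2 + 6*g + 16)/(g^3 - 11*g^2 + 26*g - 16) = (g + 1)/(g - 1)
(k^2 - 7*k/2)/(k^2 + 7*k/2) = (2*k - 7)/(2*k + 7)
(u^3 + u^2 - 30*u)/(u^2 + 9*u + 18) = u*(u - 5)/(u + 3)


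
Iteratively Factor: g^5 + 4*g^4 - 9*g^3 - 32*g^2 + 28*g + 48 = (g + 4)*(g^4 - 9*g^2 + 4*g + 12) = (g + 1)*(g + 4)*(g^3 - g^2 - 8*g + 12) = (g - 2)*(g + 1)*(g + 4)*(g^2 + g - 6) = (g - 2)^2*(g + 1)*(g + 4)*(g + 3)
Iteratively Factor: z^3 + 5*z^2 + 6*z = (z + 3)*(z^2 + 2*z) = (z + 2)*(z + 3)*(z)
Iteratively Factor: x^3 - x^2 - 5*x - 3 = (x + 1)*(x^2 - 2*x - 3) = (x + 1)^2*(x - 3)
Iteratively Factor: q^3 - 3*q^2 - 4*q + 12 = (q - 2)*(q^2 - q - 6) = (q - 2)*(q + 2)*(q - 3)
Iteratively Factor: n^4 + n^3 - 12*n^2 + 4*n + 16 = (n + 1)*(n^3 - 12*n + 16) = (n - 2)*(n + 1)*(n^2 + 2*n - 8) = (n - 2)^2*(n + 1)*(n + 4)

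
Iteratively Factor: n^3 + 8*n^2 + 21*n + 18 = (n + 3)*(n^2 + 5*n + 6) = (n + 3)^2*(n + 2)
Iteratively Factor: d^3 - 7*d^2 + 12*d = (d - 4)*(d^2 - 3*d) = d*(d - 4)*(d - 3)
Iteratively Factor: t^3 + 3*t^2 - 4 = (t + 2)*(t^2 + t - 2) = (t + 2)^2*(t - 1)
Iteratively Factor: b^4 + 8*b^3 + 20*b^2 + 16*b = (b)*(b^3 + 8*b^2 + 20*b + 16) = b*(b + 4)*(b^2 + 4*b + 4) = b*(b + 2)*(b + 4)*(b + 2)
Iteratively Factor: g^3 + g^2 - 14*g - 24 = (g - 4)*(g^2 + 5*g + 6) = (g - 4)*(g + 2)*(g + 3)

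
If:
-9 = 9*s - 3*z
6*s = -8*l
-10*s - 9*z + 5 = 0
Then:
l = 33/74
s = -22/37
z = 45/37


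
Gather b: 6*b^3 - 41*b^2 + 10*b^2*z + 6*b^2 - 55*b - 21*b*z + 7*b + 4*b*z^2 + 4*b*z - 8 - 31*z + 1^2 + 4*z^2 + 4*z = 6*b^3 + b^2*(10*z - 35) + b*(4*z^2 - 17*z - 48) + 4*z^2 - 27*z - 7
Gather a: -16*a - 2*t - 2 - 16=-16*a - 2*t - 18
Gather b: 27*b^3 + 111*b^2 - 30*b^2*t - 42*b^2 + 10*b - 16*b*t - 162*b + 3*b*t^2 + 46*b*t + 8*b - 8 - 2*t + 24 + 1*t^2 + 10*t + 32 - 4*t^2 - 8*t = 27*b^3 + b^2*(69 - 30*t) + b*(3*t^2 + 30*t - 144) - 3*t^2 + 48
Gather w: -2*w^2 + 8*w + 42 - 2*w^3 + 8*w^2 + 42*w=-2*w^3 + 6*w^2 + 50*w + 42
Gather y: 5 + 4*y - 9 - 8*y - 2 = -4*y - 6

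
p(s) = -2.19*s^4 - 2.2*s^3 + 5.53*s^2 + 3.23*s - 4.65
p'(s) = -8.76*s^3 - 6.6*s^2 + 11.06*s + 3.23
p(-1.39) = -0.72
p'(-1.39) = -1.37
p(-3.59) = -206.95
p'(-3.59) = 283.77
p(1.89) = -21.59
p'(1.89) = -58.58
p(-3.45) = -169.89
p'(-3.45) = 246.23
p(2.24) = -49.53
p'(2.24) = -103.57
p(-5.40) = -1376.59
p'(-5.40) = 1130.43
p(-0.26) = -5.09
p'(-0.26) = 0.06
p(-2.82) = -58.94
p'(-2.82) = 116.00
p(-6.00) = -2187.99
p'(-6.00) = 1591.43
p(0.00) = -4.65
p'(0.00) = 3.23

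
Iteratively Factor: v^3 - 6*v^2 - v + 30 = (v + 2)*(v^2 - 8*v + 15) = (v - 5)*(v + 2)*(v - 3)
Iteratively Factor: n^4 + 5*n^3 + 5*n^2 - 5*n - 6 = (n + 1)*(n^3 + 4*n^2 + n - 6) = (n - 1)*(n + 1)*(n^2 + 5*n + 6) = (n - 1)*(n + 1)*(n + 2)*(n + 3)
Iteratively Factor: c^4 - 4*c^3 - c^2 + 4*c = (c)*(c^3 - 4*c^2 - c + 4) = c*(c - 1)*(c^2 - 3*c - 4) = c*(c - 4)*(c - 1)*(c + 1)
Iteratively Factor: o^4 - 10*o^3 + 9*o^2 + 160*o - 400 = (o + 4)*(o^3 - 14*o^2 + 65*o - 100) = (o - 5)*(o + 4)*(o^2 - 9*o + 20) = (o - 5)^2*(o + 4)*(o - 4)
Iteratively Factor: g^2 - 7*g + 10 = (g - 2)*(g - 5)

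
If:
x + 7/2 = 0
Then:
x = -7/2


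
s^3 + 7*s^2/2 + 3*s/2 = s*(s + 1/2)*(s + 3)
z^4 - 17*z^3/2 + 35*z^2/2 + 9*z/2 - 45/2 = (z - 5)*(z - 3)*(z - 3/2)*(z + 1)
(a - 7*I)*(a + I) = a^2 - 6*I*a + 7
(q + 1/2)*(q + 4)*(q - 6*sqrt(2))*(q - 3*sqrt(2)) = q^4 - 9*sqrt(2)*q^3 + 9*q^3/2 - 81*sqrt(2)*q^2/2 + 38*q^2 - 18*sqrt(2)*q + 162*q + 72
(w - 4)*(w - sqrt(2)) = w^2 - 4*w - sqrt(2)*w + 4*sqrt(2)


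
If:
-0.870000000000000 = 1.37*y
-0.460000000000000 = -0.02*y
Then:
No Solution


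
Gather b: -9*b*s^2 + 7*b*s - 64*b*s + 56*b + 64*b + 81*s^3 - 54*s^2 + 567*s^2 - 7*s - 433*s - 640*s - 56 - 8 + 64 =b*(-9*s^2 - 57*s + 120) + 81*s^3 + 513*s^2 - 1080*s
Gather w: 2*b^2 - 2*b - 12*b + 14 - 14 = 2*b^2 - 14*b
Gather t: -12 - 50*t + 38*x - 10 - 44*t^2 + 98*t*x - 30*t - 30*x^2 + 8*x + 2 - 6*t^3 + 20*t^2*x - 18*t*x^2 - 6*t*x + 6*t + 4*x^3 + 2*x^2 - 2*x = -6*t^3 + t^2*(20*x - 44) + t*(-18*x^2 + 92*x - 74) + 4*x^3 - 28*x^2 + 44*x - 20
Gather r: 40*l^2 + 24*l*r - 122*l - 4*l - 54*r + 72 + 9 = 40*l^2 - 126*l + r*(24*l - 54) + 81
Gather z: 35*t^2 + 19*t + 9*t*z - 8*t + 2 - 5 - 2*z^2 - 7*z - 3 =35*t^2 + 11*t - 2*z^2 + z*(9*t - 7) - 6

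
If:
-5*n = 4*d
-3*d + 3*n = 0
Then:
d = 0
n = 0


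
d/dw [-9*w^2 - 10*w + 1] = -18*w - 10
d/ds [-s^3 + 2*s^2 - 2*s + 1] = -3*s^2 + 4*s - 2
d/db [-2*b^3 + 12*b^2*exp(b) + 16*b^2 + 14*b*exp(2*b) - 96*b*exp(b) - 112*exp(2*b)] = 12*b^2*exp(b) - 6*b^2 + 28*b*exp(2*b) - 72*b*exp(b) + 32*b - 210*exp(2*b) - 96*exp(b)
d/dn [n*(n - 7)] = 2*n - 7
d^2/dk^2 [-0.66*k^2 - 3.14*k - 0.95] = -1.32000000000000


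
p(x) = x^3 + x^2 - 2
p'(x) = 3*x^2 + 2*x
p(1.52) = 3.82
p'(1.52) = 9.97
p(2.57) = 21.58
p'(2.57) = 24.95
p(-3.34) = -28.10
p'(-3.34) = 26.79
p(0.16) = -1.97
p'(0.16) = 0.40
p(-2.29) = -8.76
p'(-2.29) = 11.15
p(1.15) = 0.84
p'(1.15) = 6.27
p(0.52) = -1.59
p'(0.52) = 1.85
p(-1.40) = -2.78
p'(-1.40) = 3.08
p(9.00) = 808.00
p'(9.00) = 261.00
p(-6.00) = -182.00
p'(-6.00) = 96.00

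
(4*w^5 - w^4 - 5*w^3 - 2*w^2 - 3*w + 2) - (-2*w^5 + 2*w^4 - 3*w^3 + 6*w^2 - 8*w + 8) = 6*w^5 - 3*w^4 - 2*w^3 - 8*w^2 + 5*w - 6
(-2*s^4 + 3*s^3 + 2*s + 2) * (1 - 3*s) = 6*s^5 - 11*s^4 + 3*s^3 - 6*s^2 - 4*s + 2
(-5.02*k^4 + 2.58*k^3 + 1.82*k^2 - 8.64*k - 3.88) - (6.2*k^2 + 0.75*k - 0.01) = -5.02*k^4 + 2.58*k^3 - 4.38*k^2 - 9.39*k - 3.87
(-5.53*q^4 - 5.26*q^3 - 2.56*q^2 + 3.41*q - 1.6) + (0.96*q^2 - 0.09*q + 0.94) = -5.53*q^4 - 5.26*q^3 - 1.6*q^2 + 3.32*q - 0.66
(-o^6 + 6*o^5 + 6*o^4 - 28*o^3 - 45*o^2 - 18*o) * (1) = -o^6 + 6*o^5 + 6*o^4 - 28*o^3 - 45*o^2 - 18*o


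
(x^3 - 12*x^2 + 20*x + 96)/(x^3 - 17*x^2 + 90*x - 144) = (x + 2)/(x - 3)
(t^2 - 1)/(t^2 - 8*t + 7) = (t + 1)/(t - 7)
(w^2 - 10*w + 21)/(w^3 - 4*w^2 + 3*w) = (w - 7)/(w*(w - 1))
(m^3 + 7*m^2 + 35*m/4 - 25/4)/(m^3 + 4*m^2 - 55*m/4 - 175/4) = (2*m - 1)/(2*m - 7)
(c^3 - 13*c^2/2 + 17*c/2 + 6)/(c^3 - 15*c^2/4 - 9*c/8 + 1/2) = 4*(c - 3)/(4*c - 1)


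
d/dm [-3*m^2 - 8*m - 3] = -6*m - 8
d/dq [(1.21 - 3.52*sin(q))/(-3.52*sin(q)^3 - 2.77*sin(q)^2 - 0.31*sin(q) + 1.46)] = (-24.7808*sin(q)^3 + 3.0272*sin(q)^2 + 6.7034*sin(q) - 4.7641)*cos(q)/(12.3904*sin(q)^6 + 19.5008*sin(q)^5 + 9.8553*sin(q)^4 - 8.561*sin(q)^3 - 7.9923*sin(q)^2 - 0.9052*sin(q) + 2.1316)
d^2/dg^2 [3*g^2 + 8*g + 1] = 6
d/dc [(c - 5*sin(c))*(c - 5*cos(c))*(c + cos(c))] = -(c - 5*sin(c))*(c - 5*cos(c))*(sin(c) - 1) + (c - 5*sin(c))*(c + cos(c))*(5*sin(c) + 1) - (c - 5*cos(c))*(c + cos(c))*(5*cos(c) - 1)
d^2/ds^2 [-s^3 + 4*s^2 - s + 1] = 8 - 6*s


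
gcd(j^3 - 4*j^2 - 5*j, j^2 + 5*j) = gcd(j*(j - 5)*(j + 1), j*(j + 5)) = j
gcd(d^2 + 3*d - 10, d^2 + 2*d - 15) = d + 5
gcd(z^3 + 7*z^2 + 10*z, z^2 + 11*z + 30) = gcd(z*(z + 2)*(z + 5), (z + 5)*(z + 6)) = z + 5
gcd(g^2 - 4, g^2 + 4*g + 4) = g + 2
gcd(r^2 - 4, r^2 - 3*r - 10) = r + 2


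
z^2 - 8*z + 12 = (z - 6)*(z - 2)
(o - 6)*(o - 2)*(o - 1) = o^3 - 9*o^2 + 20*o - 12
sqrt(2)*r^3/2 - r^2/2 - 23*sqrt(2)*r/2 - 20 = (r - 4*sqrt(2))*(r + 5*sqrt(2)/2)*(sqrt(2)*r/2 + 1)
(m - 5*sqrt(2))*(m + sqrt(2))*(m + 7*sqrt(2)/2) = m^3 - sqrt(2)*m^2/2 - 38*m - 35*sqrt(2)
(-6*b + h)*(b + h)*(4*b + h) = -24*b^3 - 26*b^2*h - b*h^2 + h^3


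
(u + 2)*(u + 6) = u^2 + 8*u + 12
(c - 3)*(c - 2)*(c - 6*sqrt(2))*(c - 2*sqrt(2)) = c^4 - 8*sqrt(2)*c^3 - 5*c^3 + 30*c^2 + 40*sqrt(2)*c^2 - 120*c - 48*sqrt(2)*c + 144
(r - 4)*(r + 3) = r^2 - r - 12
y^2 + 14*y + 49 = (y + 7)^2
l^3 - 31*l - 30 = (l - 6)*(l + 1)*(l + 5)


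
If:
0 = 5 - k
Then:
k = 5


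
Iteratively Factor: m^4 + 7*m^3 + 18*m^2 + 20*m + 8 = (m + 1)*(m^3 + 6*m^2 + 12*m + 8) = (m + 1)*(m + 2)*(m^2 + 4*m + 4) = (m + 1)*(m + 2)^2*(m + 2)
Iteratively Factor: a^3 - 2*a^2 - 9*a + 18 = (a - 3)*(a^2 + a - 6) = (a - 3)*(a + 3)*(a - 2)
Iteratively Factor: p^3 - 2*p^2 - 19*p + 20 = (p - 1)*(p^2 - p - 20) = (p - 5)*(p - 1)*(p + 4)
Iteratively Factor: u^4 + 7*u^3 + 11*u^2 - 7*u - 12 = (u + 1)*(u^3 + 6*u^2 + 5*u - 12) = (u + 1)*(u + 3)*(u^2 + 3*u - 4) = (u + 1)*(u + 3)*(u + 4)*(u - 1)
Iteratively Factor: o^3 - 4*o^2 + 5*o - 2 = (o - 1)*(o^2 - 3*o + 2) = (o - 1)^2*(o - 2)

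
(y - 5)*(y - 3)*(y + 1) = y^3 - 7*y^2 + 7*y + 15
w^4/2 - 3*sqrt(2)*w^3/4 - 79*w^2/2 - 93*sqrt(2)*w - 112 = (w/2 + sqrt(2))*(w - 8*sqrt(2))*(w + sqrt(2))*(w + 7*sqrt(2)/2)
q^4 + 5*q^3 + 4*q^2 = q^2*(q + 1)*(q + 4)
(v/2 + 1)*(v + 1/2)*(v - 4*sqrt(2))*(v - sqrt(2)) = v^4/2 - 5*sqrt(2)*v^3/2 + 5*v^3/4 - 25*sqrt(2)*v^2/4 + 9*v^2/2 - 5*sqrt(2)*v/2 + 10*v + 4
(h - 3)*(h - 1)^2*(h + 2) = h^4 - 3*h^3 - 3*h^2 + 11*h - 6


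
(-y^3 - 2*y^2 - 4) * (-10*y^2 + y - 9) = 10*y^5 + 19*y^4 + 7*y^3 + 58*y^2 - 4*y + 36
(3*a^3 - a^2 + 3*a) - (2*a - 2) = 3*a^3 - a^2 + a + 2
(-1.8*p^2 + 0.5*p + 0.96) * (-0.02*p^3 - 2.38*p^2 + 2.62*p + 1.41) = 0.036*p^5 + 4.274*p^4 - 5.9252*p^3 - 3.5128*p^2 + 3.2202*p + 1.3536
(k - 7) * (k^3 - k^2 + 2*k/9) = k^4 - 8*k^3 + 65*k^2/9 - 14*k/9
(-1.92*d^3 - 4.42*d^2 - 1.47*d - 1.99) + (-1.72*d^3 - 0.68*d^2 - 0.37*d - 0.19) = -3.64*d^3 - 5.1*d^2 - 1.84*d - 2.18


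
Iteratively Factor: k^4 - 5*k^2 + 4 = (k + 1)*(k^3 - k^2 - 4*k + 4) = (k - 2)*(k + 1)*(k^2 + k - 2) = (k - 2)*(k - 1)*(k + 1)*(k + 2)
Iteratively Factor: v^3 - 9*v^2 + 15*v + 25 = (v + 1)*(v^2 - 10*v + 25) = (v - 5)*(v + 1)*(v - 5)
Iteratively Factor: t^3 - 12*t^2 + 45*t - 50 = (t - 5)*(t^2 - 7*t + 10) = (t - 5)^2*(t - 2)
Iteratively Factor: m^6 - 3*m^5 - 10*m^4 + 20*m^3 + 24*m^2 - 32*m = (m + 2)*(m^5 - 5*m^4 + 20*m^2 - 16*m) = (m - 1)*(m + 2)*(m^4 - 4*m^3 - 4*m^2 + 16*m) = m*(m - 1)*(m + 2)*(m^3 - 4*m^2 - 4*m + 16) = m*(m - 4)*(m - 1)*(m + 2)*(m^2 - 4) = m*(m - 4)*(m - 2)*(m - 1)*(m + 2)*(m + 2)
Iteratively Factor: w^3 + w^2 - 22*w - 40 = (w + 4)*(w^2 - 3*w - 10) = (w - 5)*(w + 4)*(w + 2)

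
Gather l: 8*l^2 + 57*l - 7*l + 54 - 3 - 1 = 8*l^2 + 50*l + 50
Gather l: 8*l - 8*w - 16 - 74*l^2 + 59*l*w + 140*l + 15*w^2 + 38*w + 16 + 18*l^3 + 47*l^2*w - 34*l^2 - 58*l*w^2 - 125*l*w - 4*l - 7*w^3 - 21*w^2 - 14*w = 18*l^3 + l^2*(47*w - 108) + l*(-58*w^2 - 66*w + 144) - 7*w^3 - 6*w^2 + 16*w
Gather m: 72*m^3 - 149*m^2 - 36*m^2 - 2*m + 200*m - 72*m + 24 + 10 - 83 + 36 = 72*m^3 - 185*m^2 + 126*m - 13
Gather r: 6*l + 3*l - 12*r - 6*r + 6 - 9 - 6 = 9*l - 18*r - 9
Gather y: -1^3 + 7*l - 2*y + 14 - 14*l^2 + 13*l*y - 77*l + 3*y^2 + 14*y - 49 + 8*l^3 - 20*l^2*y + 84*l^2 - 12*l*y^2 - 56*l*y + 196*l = 8*l^3 + 70*l^2 + 126*l + y^2*(3 - 12*l) + y*(-20*l^2 - 43*l + 12) - 36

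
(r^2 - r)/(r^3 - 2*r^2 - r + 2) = r/(r^2 - r - 2)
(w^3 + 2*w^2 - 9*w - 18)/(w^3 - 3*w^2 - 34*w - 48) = (w - 3)/(w - 8)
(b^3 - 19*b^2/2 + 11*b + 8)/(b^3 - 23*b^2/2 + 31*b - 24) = (2*b + 1)/(2*b - 3)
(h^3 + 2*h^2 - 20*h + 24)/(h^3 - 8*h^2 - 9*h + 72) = (h^3 + 2*h^2 - 20*h + 24)/(h^3 - 8*h^2 - 9*h + 72)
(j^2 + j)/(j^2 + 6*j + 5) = j/(j + 5)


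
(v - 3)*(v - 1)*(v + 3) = v^3 - v^2 - 9*v + 9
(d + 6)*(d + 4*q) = d^2 + 4*d*q + 6*d + 24*q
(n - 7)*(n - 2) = n^2 - 9*n + 14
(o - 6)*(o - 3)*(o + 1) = o^3 - 8*o^2 + 9*o + 18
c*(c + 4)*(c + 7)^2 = c^4 + 18*c^3 + 105*c^2 + 196*c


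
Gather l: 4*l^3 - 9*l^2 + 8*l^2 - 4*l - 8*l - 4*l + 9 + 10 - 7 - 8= 4*l^3 - l^2 - 16*l + 4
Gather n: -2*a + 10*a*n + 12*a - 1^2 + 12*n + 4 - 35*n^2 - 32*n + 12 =10*a - 35*n^2 + n*(10*a - 20) + 15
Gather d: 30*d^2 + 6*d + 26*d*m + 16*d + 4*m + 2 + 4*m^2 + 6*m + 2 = 30*d^2 + d*(26*m + 22) + 4*m^2 + 10*m + 4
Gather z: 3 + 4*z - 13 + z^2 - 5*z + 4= z^2 - z - 6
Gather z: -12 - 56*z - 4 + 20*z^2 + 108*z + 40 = 20*z^2 + 52*z + 24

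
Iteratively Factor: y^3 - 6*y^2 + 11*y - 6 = (y - 3)*(y^2 - 3*y + 2) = (y - 3)*(y - 2)*(y - 1)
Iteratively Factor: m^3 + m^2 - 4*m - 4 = (m + 1)*(m^2 - 4) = (m - 2)*(m + 1)*(m + 2)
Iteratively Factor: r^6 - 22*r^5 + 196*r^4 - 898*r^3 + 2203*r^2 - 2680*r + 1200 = (r - 5)*(r^5 - 17*r^4 + 111*r^3 - 343*r^2 + 488*r - 240) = (r - 5)*(r - 1)*(r^4 - 16*r^3 + 95*r^2 - 248*r + 240) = (r - 5)^2*(r - 1)*(r^3 - 11*r^2 + 40*r - 48) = (r - 5)^2*(r - 3)*(r - 1)*(r^2 - 8*r + 16) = (r - 5)^2*(r - 4)*(r - 3)*(r - 1)*(r - 4)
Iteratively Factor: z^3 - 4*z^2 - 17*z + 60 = (z - 5)*(z^2 + z - 12) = (z - 5)*(z + 4)*(z - 3)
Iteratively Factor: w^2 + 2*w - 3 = (w - 1)*(w + 3)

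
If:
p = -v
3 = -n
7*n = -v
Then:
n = -3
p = -21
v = 21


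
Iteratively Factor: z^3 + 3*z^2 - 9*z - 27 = (z - 3)*(z^2 + 6*z + 9) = (z - 3)*(z + 3)*(z + 3)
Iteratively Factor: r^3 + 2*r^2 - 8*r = (r - 2)*(r^2 + 4*r) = (r - 2)*(r + 4)*(r)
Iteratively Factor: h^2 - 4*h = (h)*(h - 4)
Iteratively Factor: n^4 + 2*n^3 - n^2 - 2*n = (n + 2)*(n^3 - n) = (n - 1)*(n + 2)*(n^2 + n) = n*(n - 1)*(n + 2)*(n + 1)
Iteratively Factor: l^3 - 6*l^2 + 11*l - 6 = (l - 1)*(l^2 - 5*l + 6) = (l - 3)*(l - 1)*(l - 2)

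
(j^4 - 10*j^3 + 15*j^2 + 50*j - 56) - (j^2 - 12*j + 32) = j^4 - 10*j^3 + 14*j^2 + 62*j - 88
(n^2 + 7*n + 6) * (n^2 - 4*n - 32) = n^4 + 3*n^3 - 54*n^2 - 248*n - 192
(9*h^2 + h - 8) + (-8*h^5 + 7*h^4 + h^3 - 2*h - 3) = -8*h^5 + 7*h^4 + h^3 + 9*h^2 - h - 11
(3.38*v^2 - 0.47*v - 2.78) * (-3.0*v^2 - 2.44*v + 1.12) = -10.14*v^4 - 6.8372*v^3 + 13.2724*v^2 + 6.2568*v - 3.1136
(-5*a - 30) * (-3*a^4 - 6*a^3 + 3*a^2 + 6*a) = 15*a^5 + 120*a^4 + 165*a^3 - 120*a^2 - 180*a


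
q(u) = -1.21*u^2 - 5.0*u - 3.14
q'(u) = -2.42*u - 5.0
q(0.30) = -4.75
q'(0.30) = -5.73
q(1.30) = -11.68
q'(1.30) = -8.15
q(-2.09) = 2.02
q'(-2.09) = 0.06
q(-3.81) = -1.65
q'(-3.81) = 4.22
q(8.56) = -134.60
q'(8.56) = -25.72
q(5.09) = -59.94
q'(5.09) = -17.32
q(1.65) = -14.68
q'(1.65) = -8.99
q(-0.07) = -2.80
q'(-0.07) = -4.83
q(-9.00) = -56.15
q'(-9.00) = 16.78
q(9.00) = -146.15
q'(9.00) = -26.78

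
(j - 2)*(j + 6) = j^2 + 4*j - 12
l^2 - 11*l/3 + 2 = (l - 3)*(l - 2/3)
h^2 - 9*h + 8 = (h - 8)*(h - 1)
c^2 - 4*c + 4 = (c - 2)^2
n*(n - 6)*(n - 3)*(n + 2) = n^4 - 7*n^3 + 36*n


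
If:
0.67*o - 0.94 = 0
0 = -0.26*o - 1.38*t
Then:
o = 1.40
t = -0.26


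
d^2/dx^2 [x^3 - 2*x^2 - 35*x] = 6*x - 4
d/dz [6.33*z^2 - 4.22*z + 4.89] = 12.66*z - 4.22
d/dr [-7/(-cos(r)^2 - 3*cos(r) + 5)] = 7*(2*cos(r) + 3)*sin(r)/(cos(r)^2 + 3*cos(r) - 5)^2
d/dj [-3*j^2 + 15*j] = 15 - 6*j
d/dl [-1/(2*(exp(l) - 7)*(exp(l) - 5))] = (exp(l) - 6)*exp(l)/((exp(l) - 7)^2*(exp(l) - 5)^2)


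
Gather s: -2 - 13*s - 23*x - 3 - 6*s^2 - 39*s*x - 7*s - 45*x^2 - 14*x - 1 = -6*s^2 + s*(-39*x - 20) - 45*x^2 - 37*x - 6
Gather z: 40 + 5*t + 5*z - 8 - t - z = 4*t + 4*z + 32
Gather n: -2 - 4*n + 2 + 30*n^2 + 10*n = 30*n^2 + 6*n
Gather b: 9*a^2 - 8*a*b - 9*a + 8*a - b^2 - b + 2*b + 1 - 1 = 9*a^2 - a - b^2 + b*(1 - 8*a)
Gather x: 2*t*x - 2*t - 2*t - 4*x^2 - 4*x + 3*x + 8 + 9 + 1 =-4*t - 4*x^2 + x*(2*t - 1) + 18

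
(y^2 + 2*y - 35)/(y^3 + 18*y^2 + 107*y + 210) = (y - 5)/(y^2 + 11*y + 30)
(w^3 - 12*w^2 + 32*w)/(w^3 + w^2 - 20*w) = (w - 8)/(w + 5)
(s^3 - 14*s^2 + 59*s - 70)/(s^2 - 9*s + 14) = s - 5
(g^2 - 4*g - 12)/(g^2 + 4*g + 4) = (g - 6)/(g + 2)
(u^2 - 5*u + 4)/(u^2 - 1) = (u - 4)/(u + 1)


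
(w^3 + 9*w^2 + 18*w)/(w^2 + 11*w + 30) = w*(w + 3)/(w + 5)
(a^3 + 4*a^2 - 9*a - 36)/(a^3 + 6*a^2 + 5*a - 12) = (a - 3)/(a - 1)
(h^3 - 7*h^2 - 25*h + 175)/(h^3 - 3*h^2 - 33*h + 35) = (h - 5)/(h - 1)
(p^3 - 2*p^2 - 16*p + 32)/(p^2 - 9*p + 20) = (p^2 + 2*p - 8)/(p - 5)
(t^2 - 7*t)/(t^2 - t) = (t - 7)/(t - 1)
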